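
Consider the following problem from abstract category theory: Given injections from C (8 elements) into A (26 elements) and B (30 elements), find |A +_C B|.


The pushout A +_C B identifies the images of C in A and B.
|A +_C B| = |A| + |B| - |C| (for injections).
= 26 + 30 - 8 = 48

48


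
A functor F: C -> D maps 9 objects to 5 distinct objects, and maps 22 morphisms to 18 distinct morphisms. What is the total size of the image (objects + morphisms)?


The image of F consists of distinct objects and distinct morphisms.
|Im(F)| on objects = 5
|Im(F)| on morphisms = 18
Total image cardinality = 5 + 18 = 23

23


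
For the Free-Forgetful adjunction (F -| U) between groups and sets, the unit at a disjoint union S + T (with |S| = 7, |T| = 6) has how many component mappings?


The unit eta_X: X -> U(F(X)) of the Free-Forgetful adjunction
maps each element of X to a generator of F(X). For X = S + T (disjoint
union in Set), |S + T| = |S| + |T|.
Total mappings = 7 + 6 = 13.

13


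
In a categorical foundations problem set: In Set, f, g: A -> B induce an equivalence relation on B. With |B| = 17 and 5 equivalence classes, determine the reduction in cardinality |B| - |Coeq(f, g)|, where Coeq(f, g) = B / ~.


The coequalizer Coeq(f, g) = B / ~ has one element per equivalence class.
|B| = 17, |Coeq(f, g)| = 5.
|B| - |Coeq(f, g)| = 17 - 5 = 12.

12


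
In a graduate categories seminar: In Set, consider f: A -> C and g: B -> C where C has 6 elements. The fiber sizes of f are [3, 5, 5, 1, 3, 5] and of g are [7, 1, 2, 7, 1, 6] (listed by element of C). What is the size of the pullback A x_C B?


The pullback A x_C B consists of pairs (a, b) with f(a) = g(b).
For each element c in C, the fiber product has |f^-1(c)| * |g^-1(c)| elements.
Summing over C: 3 * 7 + 5 * 1 + 5 * 2 + 1 * 7 + 3 * 1 + 5 * 6
= 21 + 5 + 10 + 7 + 3 + 30 = 76

76


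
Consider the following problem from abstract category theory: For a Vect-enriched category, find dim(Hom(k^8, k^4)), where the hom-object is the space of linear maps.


In Vect-enriched categories, Hom(k^n, k^m) is the space of m x n matrices.
dim(Hom(k^8, k^4)) = 4 * 8 = 32

32


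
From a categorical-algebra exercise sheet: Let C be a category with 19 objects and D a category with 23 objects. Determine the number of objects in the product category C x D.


The product category C x D has objects that are pairs (c, d).
Number of pairs = |Ob(C)| * |Ob(D)| = 19 * 23 = 437

437


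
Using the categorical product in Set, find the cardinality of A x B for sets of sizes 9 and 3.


In Set, the product A x B is the Cartesian product.
By the universal property, |A x B| = |A| * |B|.
|A x B| = 9 * 3 = 27

27


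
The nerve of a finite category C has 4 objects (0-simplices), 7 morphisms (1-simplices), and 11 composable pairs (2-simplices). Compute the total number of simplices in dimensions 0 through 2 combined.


The 2-skeleton of the nerve N(C) consists of simplices in dimensions 0, 1, 2:
  |N(C)_0| = 4 (objects)
  |N(C)_1| = 7 (morphisms)
  |N(C)_2| = 11 (composable pairs)
Total = 4 + 7 + 11 = 22

22


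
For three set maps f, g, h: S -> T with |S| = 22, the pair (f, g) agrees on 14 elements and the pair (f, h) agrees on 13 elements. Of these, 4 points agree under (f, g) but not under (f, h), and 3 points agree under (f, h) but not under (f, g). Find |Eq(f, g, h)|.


Eq(f, g, h) is the triple-agreement set: points in S where all three
maps take the same value. Using inclusion-exclusion on the pairwise data:
Pair (f, g) agrees on 14 points; pair (f, h) on 13 points.
Points agreeing under (f, g) but not (f, h) = 4; under (f, h) but not (f, g) = 3.
Triple-agreement = agreement-in-(f, g) minus points that agree under (f, g) but not (f, h):
|Eq(f, g, h)| = 14 - 4 = 10
(cross-check via (f, h): 13 - 3 = 10.)

10


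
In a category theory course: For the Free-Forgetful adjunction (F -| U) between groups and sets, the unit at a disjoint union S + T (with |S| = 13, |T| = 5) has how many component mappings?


The unit eta_X: X -> U(F(X)) of the Free-Forgetful adjunction
maps each element of X to a generator of F(X). For X = S + T (disjoint
union in Set), |S + T| = |S| + |T|.
Total mappings = 13 + 5 = 18.

18


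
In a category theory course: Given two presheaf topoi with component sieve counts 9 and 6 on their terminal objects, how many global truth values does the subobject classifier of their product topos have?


In a product of presheaf topoi E_1 x E_2, the subobject classifier
is Omega = Omega_1 x Omega_2 (componentwise), so
|Omega(top)| = |Omega_1(top_1)| * |Omega_2(top_2)|.
= 9 * 6 = 54.

54


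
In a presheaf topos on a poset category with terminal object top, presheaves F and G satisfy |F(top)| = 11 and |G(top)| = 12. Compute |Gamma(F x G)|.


Global sections of a presheaf on a poset with terminal top satisfy
Gamma(H) ~ H(top). Presheaves admit pointwise products, so
(F x G)(top) = F(top) x G(top) (Cartesian product).
|Gamma(F x G)| = |F(top)| * |G(top)| = 11 * 12 = 132.

132


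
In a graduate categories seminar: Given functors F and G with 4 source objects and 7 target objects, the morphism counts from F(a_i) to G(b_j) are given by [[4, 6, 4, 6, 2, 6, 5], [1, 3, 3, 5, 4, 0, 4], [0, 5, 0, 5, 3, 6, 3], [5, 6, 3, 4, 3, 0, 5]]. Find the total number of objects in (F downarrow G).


Objects of (F downarrow G) are triples (a, b, h: F(a)->G(b)).
The count equals the sum of all entries in the hom-matrix.
sum(row 0) = 33
sum(row 1) = 20
sum(row 2) = 22
sum(row 3) = 26
Grand total = 101

101


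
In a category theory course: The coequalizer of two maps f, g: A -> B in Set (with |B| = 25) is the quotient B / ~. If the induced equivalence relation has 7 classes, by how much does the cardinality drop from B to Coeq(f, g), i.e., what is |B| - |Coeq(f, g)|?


The coequalizer Coeq(f, g) = B / ~ has one element per equivalence class.
|B| = 25, |Coeq(f, g)| = 7.
|B| - |Coeq(f, g)| = 25 - 7 = 18.

18


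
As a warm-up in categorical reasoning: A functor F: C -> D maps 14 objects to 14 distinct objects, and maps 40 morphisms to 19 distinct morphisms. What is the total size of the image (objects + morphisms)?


The image of F consists of distinct objects and distinct morphisms.
|Im(F)| on objects = 14
|Im(F)| on morphisms = 19
Total image cardinality = 14 + 19 = 33

33


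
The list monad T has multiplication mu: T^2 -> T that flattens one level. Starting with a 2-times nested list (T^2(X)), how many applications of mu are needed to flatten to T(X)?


Each application of mu: T^2 -> T removes one layer of nesting.
Starting at depth 2 (i.e., T^2(X)), we need to reach T(X).
Number of mu applications = 2 - 1 = 1

1


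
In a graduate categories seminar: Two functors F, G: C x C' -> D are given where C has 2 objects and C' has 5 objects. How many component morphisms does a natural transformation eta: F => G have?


A natural transformation eta: F => G assigns one component morphism per
object of the domain category.
The domain is the product category C x C', so
|Ob(C x C')| = |Ob(C)| * |Ob(C')| = 2 * 5 = 10.
Therefore eta has 10 component morphisms.

10


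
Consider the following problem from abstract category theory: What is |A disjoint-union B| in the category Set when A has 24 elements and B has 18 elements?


In Set, the coproduct A + B is the disjoint union.
|A + B| = |A| + |B| = 24 + 18 = 42

42


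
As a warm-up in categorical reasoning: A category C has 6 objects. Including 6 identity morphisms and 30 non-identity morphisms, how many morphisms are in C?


Each object has an identity morphism, giving 6 identities.
Adding the 30 non-identity morphisms:
Total = 6 + 30 = 36

36


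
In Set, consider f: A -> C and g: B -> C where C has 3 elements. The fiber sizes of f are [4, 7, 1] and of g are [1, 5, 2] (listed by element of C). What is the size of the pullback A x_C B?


The pullback A x_C B consists of pairs (a, b) with f(a) = g(b).
For each element c in C, the fiber product has |f^-1(c)| * |g^-1(c)| elements.
Summing over C: 4 * 1 + 7 * 5 + 1 * 2
= 4 + 35 + 2 = 41

41


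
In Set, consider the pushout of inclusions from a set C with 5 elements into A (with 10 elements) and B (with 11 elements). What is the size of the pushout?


The pushout A +_C B identifies the images of C in A and B.
|A +_C B| = |A| + |B| - |C| (for injections).
= 10 + 11 - 5 = 16

16


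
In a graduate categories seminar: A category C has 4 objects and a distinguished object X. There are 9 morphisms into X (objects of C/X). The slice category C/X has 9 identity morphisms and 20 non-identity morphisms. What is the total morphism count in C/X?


In the slice category C/X, objects are morphisms to X.
Identity morphisms: 9 (one per object of C/X).
Non-identity morphisms: 20.
Total = 9 + 20 = 29

29


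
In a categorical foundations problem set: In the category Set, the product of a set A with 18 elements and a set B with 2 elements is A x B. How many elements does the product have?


In Set, the product A x B is the Cartesian product.
By the universal property, |A x B| = |A| * |B|.
|A x B| = 18 * 2 = 36

36


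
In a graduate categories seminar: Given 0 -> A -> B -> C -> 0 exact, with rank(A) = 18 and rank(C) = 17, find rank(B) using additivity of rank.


For a short exact sequence 0 -> A -> B -> C -> 0,
rank is additive: rank(B) = rank(A) + rank(C).
rank(B) = 18 + 17 = 35

35


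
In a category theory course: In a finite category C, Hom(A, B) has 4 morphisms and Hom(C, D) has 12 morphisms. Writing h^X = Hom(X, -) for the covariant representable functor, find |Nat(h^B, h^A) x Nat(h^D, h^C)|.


By the Yoneda lemma, Nat(h^B, h^A) is isomorphic to Hom(A, B),
so |Nat(h^B, h^A)| = |Hom(A, B)| and |Nat(h^D, h^C)| = |Hom(C, D)|.
|Hom(A, B)| = 4, |Hom(C, D)| = 12.
|Nat(h^B, h^A) x Nat(h^D, h^C)| = 4 * 12 = 48

48


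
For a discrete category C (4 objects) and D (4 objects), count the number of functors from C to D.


A functor from a discrete category C to D is determined by
where each object maps. Each of the 4 objects of C can map
to any of the 4 objects of D independently.
Number of functors = 4^4 = 256

256


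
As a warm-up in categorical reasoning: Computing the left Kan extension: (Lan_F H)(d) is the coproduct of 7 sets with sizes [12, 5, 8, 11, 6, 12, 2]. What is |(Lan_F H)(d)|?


Pointwise, the left Kan extension (Lan_F H)(d) is the colimit, indexed
by the comma category (F downarrow d), of H composed with the
projection (F downarrow d) -> C. Here that colimit is given
as a coproduct (disjoint union) of sets, so its cardinality is the
sum of the sizes of the summands.
Coproduct of sets with sizes: 12 + 5 + 8 + 11 + 6 + 12 + 2
= 56

56


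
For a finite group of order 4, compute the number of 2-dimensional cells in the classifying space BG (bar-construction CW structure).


In the bar-construction CW model of BG, the n-cells are indexed by
n-tuples [g_1|...|g_n] of non-identity elements of G (degenerate
simplices with some g_i = e do not contribute cells), so there are
(|G| - 1)^n n-cells.
For dim = 2 with |G| = 4:
cells = (4 - 1)^2 = 3^2 = 9

9


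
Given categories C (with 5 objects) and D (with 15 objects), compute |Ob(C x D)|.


The product category C x D has objects that are pairs (c, d).
Number of pairs = |Ob(C)| * |Ob(D)| = 5 * 15 = 75

75


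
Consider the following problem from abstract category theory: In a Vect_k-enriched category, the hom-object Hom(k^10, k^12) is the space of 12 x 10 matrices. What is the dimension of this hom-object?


In Vect-enriched categories, Hom(k^n, k^m) is the space of m x n matrices.
dim(Hom(k^10, k^12)) = 12 * 10 = 120

120


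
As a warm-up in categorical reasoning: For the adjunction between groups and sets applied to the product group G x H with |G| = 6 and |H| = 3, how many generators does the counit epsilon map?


The counit epsilon_K: F(U(K)) -> K of the Free-Forgetful adjunction
maps |K| generators of F(U(K)) into K. For K = G x H (the product group),
|G x H| = |G| * |H|.
Total generators mapped = 6 * 3 = 18.

18


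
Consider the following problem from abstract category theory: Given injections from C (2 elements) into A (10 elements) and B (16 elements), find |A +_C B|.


The pushout A +_C B identifies the images of C in A and B.
|A +_C B| = |A| + |B| - |C| (for injections).
= 10 + 16 - 2 = 24

24


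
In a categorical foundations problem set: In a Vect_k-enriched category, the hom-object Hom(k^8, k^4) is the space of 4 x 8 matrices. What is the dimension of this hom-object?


In Vect-enriched categories, Hom(k^n, k^m) is the space of m x n matrices.
dim(Hom(k^8, k^4)) = 4 * 8 = 32

32


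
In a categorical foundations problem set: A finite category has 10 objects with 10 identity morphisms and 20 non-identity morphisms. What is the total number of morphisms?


Each object has an identity morphism, giving 10 identities.
Adding the 20 non-identity morphisms:
Total = 10 + 20 = 30

30


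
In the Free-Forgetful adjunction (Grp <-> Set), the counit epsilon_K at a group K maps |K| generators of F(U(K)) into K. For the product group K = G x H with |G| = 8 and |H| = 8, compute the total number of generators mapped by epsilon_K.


The counit epsilon_K: F(U(K)) -> K of the Free-Forgetful adjunction
maps |K| generators of F(U(K)) into K. For K = G x H (the product group),
|G x H| = |G| * |H|.
Total generators mapped = 8 * 8 = 64.

64


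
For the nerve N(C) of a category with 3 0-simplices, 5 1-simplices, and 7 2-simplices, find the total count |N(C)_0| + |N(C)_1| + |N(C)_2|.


The 2-skeleton of the nerve N(C) consists of simplices in dimensions 0, 1, 2:
  |N(C)_0| = 3 (objects)
  |N(C)_1| = 5 (morphisms)
  |N(C)_2| = 7 (composable pairs)
Total = 3 + 5 + 7 = 15

15


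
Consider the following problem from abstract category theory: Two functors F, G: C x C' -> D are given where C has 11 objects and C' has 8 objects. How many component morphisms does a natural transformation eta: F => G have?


A natural transformation eta: F => G assigns one component morphism per
object of the domain category.
The domain is the product category C x C', so
|Ob(C x C')| = |Ob(C)| * |Ob(C')| = 11 * 8 = 88.
Therefore eta has 88 component morphisms.

88


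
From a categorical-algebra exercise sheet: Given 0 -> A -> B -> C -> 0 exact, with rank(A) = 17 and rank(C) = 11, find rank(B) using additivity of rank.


For a short exact sequence 0 -> A -> B -> C -> 0,
rank is additive: rank(B) = rank(A) + rank(C).
rank(B) = 17 + 11 = 28

28


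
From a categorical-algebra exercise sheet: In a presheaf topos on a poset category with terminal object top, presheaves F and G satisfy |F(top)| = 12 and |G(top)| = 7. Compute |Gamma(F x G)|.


Global sections of a presheaf on a poset with terminal top satisfy
Gamma(H) ~ H(top). Presheaves admit pointwise products, so
(F x G)(top) = F(top) x G(top) (Cartesian product).
|Gamma(F x G)| = |F(top)| * |G(top)| = 12 * 7 = 84.

84


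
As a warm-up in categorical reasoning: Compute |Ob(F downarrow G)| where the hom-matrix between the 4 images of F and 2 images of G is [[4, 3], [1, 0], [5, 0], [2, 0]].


Objects of (F downarrow G) are triples (a, b, h: F(a)->G(b)).
The count equals the sum of all entries in the hom-matrix.
sum(row 0) = 7
sum(row 1) = 1
sum(row 2) = 5
sum(row 3) = 2
Grand total = 15

15


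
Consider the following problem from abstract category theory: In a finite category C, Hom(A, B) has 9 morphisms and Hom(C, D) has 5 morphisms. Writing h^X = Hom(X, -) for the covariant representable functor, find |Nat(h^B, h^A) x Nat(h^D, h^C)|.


By the Yoneda lemma, Nat(h^B, h^A) is isomorphic to Hom(A, B),
so |Nat(h^B, h^A)| = |Hom(A, B)| and |Nat(h^D, h^C)| = |Hom(C, D)|.
|Hom(A, B)| = 9, |Hom(C, D)| = 5.
|Nat(h^B, h^A) x Nat(h^D, h^C)| = 9 * 5 = 45

45


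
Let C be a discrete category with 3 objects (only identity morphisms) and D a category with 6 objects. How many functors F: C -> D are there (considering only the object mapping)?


A functor from a discrete category C to D is determined by
where each object maps. Each of the 3 objects of C can map
to any of the 6 objects of D independently.
Number of functors = 6^3 = 216

216


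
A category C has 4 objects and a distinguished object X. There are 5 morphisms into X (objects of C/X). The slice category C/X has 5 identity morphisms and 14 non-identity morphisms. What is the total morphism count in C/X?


In the slice category C/X, objects are morphisms to X.
Identity morphisms: 5 (one per object of C/X).
Non-identity morphisms: 14.
Total = 5 + 14 = 19

19


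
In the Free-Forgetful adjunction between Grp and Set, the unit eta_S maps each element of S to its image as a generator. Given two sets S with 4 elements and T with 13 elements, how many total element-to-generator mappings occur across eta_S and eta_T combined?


The unit eta_X: X -> U(F(X)) of the Free-Forgetful adjunction
maps each element of X to a generator of F(X). For X = S + T (disjoint
union in Set), |S + T| = |S| + |T|.
Total mappings = 4 + 13 = 17.

17


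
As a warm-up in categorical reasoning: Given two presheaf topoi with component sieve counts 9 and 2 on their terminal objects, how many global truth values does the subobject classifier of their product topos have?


In a product of presheaf topoi E_1 x E_2, the subobject classifier
is Omega = Omega_1 x Omega_2 (componentwise), so
|Omega(top)| = |Omega_1(top_1)| * |Omega_2(top_2)|.
= 9 * 2 = 18.

18


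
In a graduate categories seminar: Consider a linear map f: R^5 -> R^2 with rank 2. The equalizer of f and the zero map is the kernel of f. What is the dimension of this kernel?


The equalizer of f and the zero map is ker(f).
By the rank-nullity theorem: dim(ker(f)) = dim(domain) - rank(f).
dim(ker(f)) = 5 - 2 = 3

3


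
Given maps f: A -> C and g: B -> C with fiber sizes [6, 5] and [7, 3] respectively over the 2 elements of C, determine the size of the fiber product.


The pullback A x_C B consists of pairs (a, b) with f(a) = g(b).
For each element c in C, the fiber product has |f^-1(c)| * |g^-1(c)| elements.
Summing over C: 6 * 7 + 5 * 3
= 42 + 15 = 57

57


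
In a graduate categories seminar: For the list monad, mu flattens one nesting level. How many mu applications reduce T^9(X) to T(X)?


Each application of mu: T^2 -> T removes one layer of nesting.
Starting at depth 9 (i.e., T^9(X)), we need to reach T(X).
Number of mu applications = 9 - 1 = 8

8


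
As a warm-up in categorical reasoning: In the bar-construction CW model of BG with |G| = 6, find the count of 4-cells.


In the bar-construction CW model of BG, the n-cells are indexed by
n-tuples [g_1|...|g_n] of non-identity elements of G (degenerate
simplices with some g_i = e do not contribute cells), so there are
(|G| - 1)^n n-cells.
For dim = 4 with |G| = 6:
cells = (6 - 1)^4 = 5^4 = 625

625


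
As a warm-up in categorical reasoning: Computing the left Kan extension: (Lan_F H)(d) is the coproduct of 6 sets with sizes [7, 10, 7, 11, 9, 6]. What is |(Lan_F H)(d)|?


Pointwise, the left Kan extension (Lan_F H)(d) is the colimit, indexed
by the comma category (F downarrow d), of H composed with the
projection (F downarrow d) -> C. Here that colimit is given
as a coproduct (disjoint union) of sets, so its cardinality is the
sum of the sizes of the summands.
Coproduct of sets with sizes: 7 + 10 + 7 + 11 + 9 + 6
= 50

50


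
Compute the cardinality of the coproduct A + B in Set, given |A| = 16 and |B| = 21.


In Set, the coproduct A + B is the disjoint union.
|A + B| = |A| + |B| = 16 + 21 = 37

37


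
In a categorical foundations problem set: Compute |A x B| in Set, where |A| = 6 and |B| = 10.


In Set, the product A x B is the Cartesian product.
By the universal property, |A x B| = |A| * |B|.
|A x B| = 6 * 10 = 60

60


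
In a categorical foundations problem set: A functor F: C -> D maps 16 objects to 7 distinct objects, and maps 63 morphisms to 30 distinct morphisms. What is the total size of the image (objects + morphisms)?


The image of F consists of distinct objects and distinct morphisms.
|Im(F)| on objects = 7
|Im(F)| on morphisms = 30
Total image cardinality = 7 + 30 = 37

37


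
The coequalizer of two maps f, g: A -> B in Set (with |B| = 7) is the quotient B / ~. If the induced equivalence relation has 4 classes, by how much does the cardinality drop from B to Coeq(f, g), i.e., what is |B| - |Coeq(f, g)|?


The coequalizer Coeq(f, g) = B / ~ has one element per equivalence class.
|B| = 7, |Coeq(f, g)| = 4.
|B| - |Coeq(f, g)| = 7 - 4 = 3.

3


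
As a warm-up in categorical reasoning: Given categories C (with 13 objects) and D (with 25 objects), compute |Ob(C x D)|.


The product category C x D has objects that are pairs (c, d).
Number of pairs = |Ob(C)| * |Ob(D)| = 13 * 25 = 325

325


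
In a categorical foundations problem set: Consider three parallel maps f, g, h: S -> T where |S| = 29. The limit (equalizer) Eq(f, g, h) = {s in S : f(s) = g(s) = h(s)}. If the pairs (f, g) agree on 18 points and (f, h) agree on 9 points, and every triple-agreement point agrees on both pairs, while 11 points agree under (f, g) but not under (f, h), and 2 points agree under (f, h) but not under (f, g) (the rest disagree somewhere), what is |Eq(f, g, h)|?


Eq(f, g, h) is the triple-agreement set: points in S where all three
maps take the same value. Using inclusion-exclusion on the pairwise data:
Pair (f, g) agrees on 18 points; pair (f, h) on 9 points.
Points agreeing under (f, g) but not (f, h) = 11; under (f, h) but not (f, g) = 2.
Triple-agreement = agreement-in-(f, g) minus points that agree under (f, g) but not (f, h):
|Eq(f, g, h)| = 18 - 11 = 7
(cross-check via (f, h): 9 - 2 = 7.)

7


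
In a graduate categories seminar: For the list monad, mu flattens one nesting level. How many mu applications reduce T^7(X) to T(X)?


Each application of mu: T^2 -> T removes one layer of nesting.
Starting at depth 7 (i.e., T^7(X)), we need to reach T(X).
Number of mu applications = 7 - 1 = 6

6


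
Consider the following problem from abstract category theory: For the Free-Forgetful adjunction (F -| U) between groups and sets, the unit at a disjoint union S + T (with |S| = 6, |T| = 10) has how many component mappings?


The unit eta_X: X -> U(F(X)) of the Free-Forgetful adjunction
maps each element of X to a generator of F(X). For X = S + T (disjoint
union in Set), |S + T| = |S| + |T|.
Total mappings = 6 + 10 = 16.

16


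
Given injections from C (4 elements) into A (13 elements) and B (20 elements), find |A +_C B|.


The pushout A +_C B identifies the images of C in A and B.
|A +_C B| = |A| + |B| - |C| (for injections).
= 13 + 20 - 4 = 29

29


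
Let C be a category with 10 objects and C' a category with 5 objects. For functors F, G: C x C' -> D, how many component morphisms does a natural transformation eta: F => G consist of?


A natural transformation eta: F => G assigns one component morphism per
object of the domain category.
The domain is the product category C x C', so
|Ob(C x C')| = |Ob(C)| * |Ob(C')| = 10 * 5 = 50.
Therefore eta has 50 component morphisms.

50


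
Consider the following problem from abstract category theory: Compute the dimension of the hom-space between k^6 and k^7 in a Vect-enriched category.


In Vect-enriched categories, Hom(k^n, k^m) is the space of m x n matrices.
dim(Hom(k^6, k^7)) = 7 * 6 = 42

42


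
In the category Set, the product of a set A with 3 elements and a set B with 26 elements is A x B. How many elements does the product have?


In Set, the product A x B is the Cartesian product.
By the universal property, |A x B| = |A| * |B|.
|A x B| = 3 * 26 = 78

78


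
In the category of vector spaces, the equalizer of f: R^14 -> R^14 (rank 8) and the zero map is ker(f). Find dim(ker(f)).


The equalizer of f and the zero map is ker(f).
By the rank-nullity theorem: dim(ker(f)) = dim(domain) - rank(f).
dim(ker(f)) = 14 - 8 = 6

6


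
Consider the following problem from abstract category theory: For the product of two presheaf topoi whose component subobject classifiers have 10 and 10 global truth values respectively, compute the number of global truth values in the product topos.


In a product of presheaf topoi E_1 x E_2, the subobject classifier
is Omega = Omega_1 x Omega_2 (componentwise), so
|Omega(top)| = |Omega_1(top_1)| * |Omega_2(top_2)|.
= 10 * 10 = 100.

100


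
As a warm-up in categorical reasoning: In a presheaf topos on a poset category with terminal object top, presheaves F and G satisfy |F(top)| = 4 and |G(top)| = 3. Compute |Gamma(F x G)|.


Global sections of a presheaf on a poset with terminal top satisfy
Gamma(H) ~ H(top). Presheaves admit pointwise products, so
(F x G)(top) = F(top) x G(top) (Cartesian product).
|Gamma(F x G)| = |F(top)| * |G(top)| = 4 * 3 = 12.

12


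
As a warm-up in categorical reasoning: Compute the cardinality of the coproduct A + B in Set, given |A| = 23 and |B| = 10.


In Set, the coproduct A + B is the disjoint union.
|A + B| = |A| + |B| = 23 + 10 = 33

33


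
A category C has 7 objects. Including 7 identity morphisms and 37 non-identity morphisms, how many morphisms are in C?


Each object has an identity morphism, giving 7 identities.
Adding the 37 non-identity morphisms:
Total = 7 + 37 = 44

44


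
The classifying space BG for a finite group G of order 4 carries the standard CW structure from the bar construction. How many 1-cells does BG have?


In the bar-construction CW model of BG, the n-cells are indexed by
n-tuples [g_1|...|g_n] of non-identity elements of G (degenerate
simplices with some g_i = e do not contribute cells), so there are
(|G| - 1)^n n-cells.
For dim = 1 with |G| = 4:
cells = (4 - 1)^1 = 3^1 = 3

3


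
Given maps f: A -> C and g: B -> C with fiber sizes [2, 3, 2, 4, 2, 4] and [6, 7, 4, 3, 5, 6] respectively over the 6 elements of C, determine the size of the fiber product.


The pullback A x_C B consists of pairs (a, b) with f(a) = g(b).
For each element c in C, the fiber product has |f^-1(c)| * |g^-1(c)| elements.
Summing over C: 2 * 6 + 3 * 7 + 2 * 4 + 4 * 3 + 2 * 5 + 4 * 6
= 12 + 21 + 8 + 12 + 10 + 24 = 87

87


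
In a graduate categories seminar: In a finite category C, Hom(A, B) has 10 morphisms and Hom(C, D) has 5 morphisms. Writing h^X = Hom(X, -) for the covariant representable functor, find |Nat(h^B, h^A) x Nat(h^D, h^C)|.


By the Yoneda lemma, Nat(h^B, h^A) is isomorphic to Hom(A, B),
so |Nat(h^B, h^A)| = |Hom(A, B)| and |Nat(h^D, h^C)| = |Hom(C, D)|.
|Hom(A, B)| = 10, |Hom(C, D)| = 5.
|Nat(h^B, h^A) x Nat(h^D, h^C)| = 10 * 5 = 50

50


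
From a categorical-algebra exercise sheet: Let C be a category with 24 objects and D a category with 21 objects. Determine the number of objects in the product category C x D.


The product category C x D has objects that are pairs (c, d).
Number of pairs = |Ob(C)| * |Ob(D)| = 24 * 21 = 504

504


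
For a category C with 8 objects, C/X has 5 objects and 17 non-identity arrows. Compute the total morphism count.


In the slice category C/X, objects are morphisms to X.
Identity morphisms: 5 (one per object of C/X).
Non-identity morphisms: 17.
Total = 5 + 17 = 22

22


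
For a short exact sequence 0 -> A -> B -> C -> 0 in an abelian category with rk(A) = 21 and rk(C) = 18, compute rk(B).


For a short exact sequence 0 -> A -> B -> C -> 0,
rank is additive: rank(B) = rank(A) + rank(C).
rank(B) = 21 + 18 = 39

39


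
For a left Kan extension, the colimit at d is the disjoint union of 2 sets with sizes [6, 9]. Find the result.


Pointwise, the left Kan extension (Lan_F H)(d) is the colimit, indexed
by the comma category (F downarrow d), of H composed with the
projection (F downarrow d) -> C. Here that colimit is given
as a coproduct (disjoint union) of sets, so its cardinality is the
sum of the sizes of the summands.
Coproduct of sets with sizes: 6 + 9
= 15

15


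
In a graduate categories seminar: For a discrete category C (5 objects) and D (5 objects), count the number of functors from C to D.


A functor from a discrete category C to D is determined by
where each object maps. Each of the 5 objects of C can map
to any of the 5 objects of D independently.
Number of functors = 5^5 = 3125

3125


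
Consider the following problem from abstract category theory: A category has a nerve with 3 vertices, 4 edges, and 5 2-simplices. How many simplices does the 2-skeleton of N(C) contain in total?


The 2-skeleton of the nerve N(C) consists of simplices in dimensions 0, 1, 2:
  |N(C)_0| = 3 (objects)
  |N(C)_1| = 4 (morphisms)
  |N(C)_2| = 5 (composable pairs)
Total = 3 + 4 + 5 = 12

12


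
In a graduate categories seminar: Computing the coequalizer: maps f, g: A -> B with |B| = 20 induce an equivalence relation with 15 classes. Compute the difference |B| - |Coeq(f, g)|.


The coequalizer Coeq(f, g) = B / ~ has one element per equivalence class.
|B| = 20, |Coeq(f, g)| = 15.
|B| - |Coeq(f, g)| = 20 - 15 = 5.

5


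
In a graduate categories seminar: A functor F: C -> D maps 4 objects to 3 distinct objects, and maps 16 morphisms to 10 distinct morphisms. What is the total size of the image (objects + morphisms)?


The image of F consists of distinct objects and distinct morphisms.
|Im(F)| on objects = 3
|Im(F)| on morphisms = 10
Total image cardinality = 3 + 10 = 13

13


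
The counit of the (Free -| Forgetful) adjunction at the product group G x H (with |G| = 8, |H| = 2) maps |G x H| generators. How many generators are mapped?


The counit epsilon_K: F(U(K)) -> K of the Free-Forgetful adjunction
maps |K| generators of F(U(K)) into K. For K = G x H (the product group),
|G x H| = |G| * |H|.
Total generators mapped = 8 * 2 = 16.

16


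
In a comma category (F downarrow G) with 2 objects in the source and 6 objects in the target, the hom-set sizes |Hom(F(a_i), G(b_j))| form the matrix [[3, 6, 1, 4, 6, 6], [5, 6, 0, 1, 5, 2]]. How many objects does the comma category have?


Objects of (F downarrow G) are triples (a, b, h: F(a)->G(b)).
The count equals the sum of all entries in the hom-matrix.
sum(row 0) = 26
sum(row 1) = 19
Grand total = 45

45


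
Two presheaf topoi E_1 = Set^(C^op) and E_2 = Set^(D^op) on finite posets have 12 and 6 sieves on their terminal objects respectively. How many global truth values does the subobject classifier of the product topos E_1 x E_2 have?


In a product of presheaf topoi E_1 x E_2, the subobject classifier
is Omega = Omega_1 x Omega_2 (componentwise), so
|Omega(top)| = |Omega_1(top_1)| * |Omega_2(top_2)|.
= 12 * 6 = 72.

72


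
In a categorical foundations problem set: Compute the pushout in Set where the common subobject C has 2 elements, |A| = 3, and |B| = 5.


The pushout A +_C B identifies the images of C in A and B.
|A +_C B| = |A| + |B| - |C| (for injections).
= 3 + 5 - 2 = 6

6


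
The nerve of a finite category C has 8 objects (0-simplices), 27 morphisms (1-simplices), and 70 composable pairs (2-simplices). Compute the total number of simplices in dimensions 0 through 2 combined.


The 2-skeleton of the nerve N(C) consists of simplices in dimensions 0, 1, 2:
  |N(C)_0| = 8 (objects)
  |N(C)_1| = 27 (morphisms)
  |N(C)_2| = 70 (composable pairs)
Total = 8 + 27 + 70 = 105

105


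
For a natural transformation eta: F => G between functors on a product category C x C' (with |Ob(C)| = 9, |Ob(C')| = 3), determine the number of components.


A natural transformation eta: F => G assigns one component morphism per
object of the domain category.
The domain is the product category C x C', so
|Ob(C x C')| = |Ob(C)| * |Ob(C')| = 9 * 3 = 27.
Therefore eta has 27 component morphisms.

27


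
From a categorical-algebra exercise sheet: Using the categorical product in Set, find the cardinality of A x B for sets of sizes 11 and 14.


In Set, the product A x B is the Cartesian product.
By the universal property, |A x B| = |A| * |B|.
|A x B| = 11 * 14 = 154

154


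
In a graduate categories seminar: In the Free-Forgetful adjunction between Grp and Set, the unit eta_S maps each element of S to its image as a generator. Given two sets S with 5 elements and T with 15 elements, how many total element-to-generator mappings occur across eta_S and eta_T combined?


The unit eta_X: X -> U(F(X)) of the Free-Forgetful adjunction
maps each element of X to a generator of F(X). For X = S + T (disjoint
union in Set), |S + T| = |S| + |T|.
Total mappings = 5 + 15 = 20.

20


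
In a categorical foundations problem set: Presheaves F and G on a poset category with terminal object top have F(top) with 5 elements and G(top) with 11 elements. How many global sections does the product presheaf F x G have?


Global sections of a presheaf on a poset with terminal top satisfy
Gamma(H) ~ H(top). Presheaves admit pointwise products, so
(F x G)(top) = F(top) x G(top) (Cartesian product).
|Gamma(F x G)| = |F(top)| * |G(top)| = 5 * 11 = 55.

55


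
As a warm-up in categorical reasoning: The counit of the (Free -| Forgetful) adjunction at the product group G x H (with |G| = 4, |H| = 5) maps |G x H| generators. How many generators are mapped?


The counit epsilon_K: F(U(K)) -> K of the Free-Forgetful adjunction
maps |K| generators of F(U(K)) into K. For K = G x H (the product group),
|G x H| = |G| * |H|.
Total generators mapped = 4 * 5 = 20.

20


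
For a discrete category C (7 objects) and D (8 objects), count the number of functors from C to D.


A functor from a discrete category C to D is determined by
where each object maps. Each of the 7 objects of C can map
to any of the 8 objects of D independently.
Number of functors = 8^7 = 2097152

2097152


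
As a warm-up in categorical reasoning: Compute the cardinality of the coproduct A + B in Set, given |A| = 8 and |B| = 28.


In Set, the coproduct A + B is the disjoint union.
|A + B| = |A| + |B| = 8 + 28 = 36

36


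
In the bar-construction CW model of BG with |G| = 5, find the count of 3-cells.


In the bar-construction CW model of BG, the n-cells are indexed by
n-tuples [g_1|...|g_n] of non-identity elements of G (degenerate
simplices with some g_i = e do not contribute cells), so there are
(|G| - 1)^n n-cells.
For dim = 3 with |G| = 5:
cells = (5 - 1)^3 = 4^3 = 64

64


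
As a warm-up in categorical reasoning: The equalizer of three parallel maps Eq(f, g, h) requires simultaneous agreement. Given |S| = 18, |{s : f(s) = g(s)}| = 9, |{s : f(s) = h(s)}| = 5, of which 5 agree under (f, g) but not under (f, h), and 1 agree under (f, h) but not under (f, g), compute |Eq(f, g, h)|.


Eq(f, g, h) is the triple-agreement set: points in S where all three
maps take the same value. Using inclusion-exclusion on the pairwise data:
Pair (f, g) agrees on 9 points; pair (f, h) on 5 points.
Points agreeing under (f, g) but not (f, h) = 5; under (f, h) but not (f, g) = 1.
Triple-agreement = agreement-in-(f, g) minus points that agree under (f, g) but not (f, h):
|Eq(f, g, h)| = 9 - 5 = 4
(cross-check via (f, h): 5 - 1 = 4.)

4


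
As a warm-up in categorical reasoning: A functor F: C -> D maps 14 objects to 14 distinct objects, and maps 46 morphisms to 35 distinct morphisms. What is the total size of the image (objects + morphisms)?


The image of F consists of distinct objects and distinct morphisms.
|Im(F)| on objects = 14
|Im(F)| on morphisms = 35
Total image cardinality = 14 + 35 = 49

49


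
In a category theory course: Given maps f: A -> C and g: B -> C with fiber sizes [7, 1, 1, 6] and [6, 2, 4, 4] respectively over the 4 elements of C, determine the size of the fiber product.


The pullback A x_C B consists of pairs (a, b) with f(a) = g(b).
For each element c in C, the fiber product has |f^-1(c)| * |g^-1(c)| elements.
Summing over C: 7 * 6 + 1 * 2 + 1 * 4 + 6 * 4
= 42 + 2 + 4 + 24 = 72

72


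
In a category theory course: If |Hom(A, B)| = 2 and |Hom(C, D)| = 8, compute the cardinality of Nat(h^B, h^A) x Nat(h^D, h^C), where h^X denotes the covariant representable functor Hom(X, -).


By the Yoneda lemma, Nat(h^B, h^A) is isomorphic to Hom(A, B),
so |Nat(h^B, h^A)| = |Hom(A, B)| and |Nat(h^D, h^C)| = |Hom(C, D)|.
|Hom(A, B)| = 2, |Hom(C, D)| = 8.
|Nat(h^B, h^A) x Nat(h^D, h^C)| = 2 * 8 = 16

16


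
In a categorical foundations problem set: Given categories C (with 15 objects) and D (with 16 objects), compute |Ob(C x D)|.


The product category C x D has objects that are pairs (c, d).
Number of pairs = |Ob(C)| * |Ob(D)| = 15 * 16 = 240

240


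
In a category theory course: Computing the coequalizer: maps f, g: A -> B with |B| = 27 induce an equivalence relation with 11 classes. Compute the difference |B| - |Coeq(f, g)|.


The coequalizer Coeq(f, g) = B / ~ has one element per equivalence class.
|B| = 27, |Coeq(f, g)| = 11.
|B| - |Coeq(f, g)| = 27 - 11 = 16.

16


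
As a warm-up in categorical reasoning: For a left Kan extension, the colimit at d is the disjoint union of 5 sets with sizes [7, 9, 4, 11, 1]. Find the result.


Pointwise, the left Kan extension (Lan_F H)(d) is the colimit, indexed
by the comma category (F downarrow d), of H composed with the
projection (F downarrow d) -> C. Here that colimit is given
as a coproduct (disjoint union) of sets, so its cardinality is the
sum of the sizes of the summands.
Coproduct of sets with sizes: 7 + 9 + 4 + 11 + 1
= 32

32


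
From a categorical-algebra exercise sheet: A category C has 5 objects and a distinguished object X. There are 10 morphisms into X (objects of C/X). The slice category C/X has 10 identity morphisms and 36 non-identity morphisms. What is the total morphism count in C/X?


In the slice category C/X, objects are morphisms to X.
Identity morphisms: 10 (one per object of C/X).
Non-identity morphisms: 36.
Total = 10 + 36 = 46

46


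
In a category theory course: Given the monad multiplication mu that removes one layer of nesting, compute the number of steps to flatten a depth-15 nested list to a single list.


Each application of mu: T^2 -> T removes one layer of nesting.
Starting at depth 15 (i.e., T^15(X)), we need to reach T(X).
Number of mu applications = 15 - 1 = 14

14


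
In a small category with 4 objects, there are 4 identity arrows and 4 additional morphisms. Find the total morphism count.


Each object has an identity morphism, giving 4 identities.
Adding the 4 non-identity morphisms:
Total = 4 + 4 = 8

8


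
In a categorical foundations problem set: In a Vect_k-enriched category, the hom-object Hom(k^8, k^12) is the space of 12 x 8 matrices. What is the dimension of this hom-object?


In Vect-enriched categories, Hom(k^n, k^m) is the space of m x n matrices.
dim(Hom(k^8, k^12)) = 12 * 8 = 96

96


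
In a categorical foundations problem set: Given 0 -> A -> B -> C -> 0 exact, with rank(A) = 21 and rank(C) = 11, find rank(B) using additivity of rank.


For a short exact sequence 0 -> A -> B -> C -> 0,
rank is additive: rank(B) = rank(A) + rank(C).
rank(B) = 21 + 11 = 32

32


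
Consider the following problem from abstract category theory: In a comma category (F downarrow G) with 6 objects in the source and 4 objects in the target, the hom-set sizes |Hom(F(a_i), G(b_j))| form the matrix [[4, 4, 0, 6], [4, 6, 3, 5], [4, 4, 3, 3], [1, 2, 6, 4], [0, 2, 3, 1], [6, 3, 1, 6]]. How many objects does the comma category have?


Objects of (F downarrow G) are triples (a, b, h: F(a)->G(b)).
The count equals the sum of all entries in the hom-matrix.
sum(row 0) = 14
sum(row 1) = 18
sum(row 2) = 14
sum(row 3) = 13
sum(row 4) = 6
sum(row 5) = 16
Grand total = 81

81


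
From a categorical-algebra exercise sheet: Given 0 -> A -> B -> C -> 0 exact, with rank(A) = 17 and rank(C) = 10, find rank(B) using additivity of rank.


For a short exact sequence 0 -> A -> B -> C -> 0,
rank is additive: rank(B) = rank(A) + rank(C).
rank(B) = 17 + 10 = 27

27


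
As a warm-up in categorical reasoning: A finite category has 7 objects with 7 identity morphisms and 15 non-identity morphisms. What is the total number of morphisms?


Each object has an identity morphism, giving 7 identities.
Adding the 15 non-identity morphisms:
Total = 7 + 15 = 22

22
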